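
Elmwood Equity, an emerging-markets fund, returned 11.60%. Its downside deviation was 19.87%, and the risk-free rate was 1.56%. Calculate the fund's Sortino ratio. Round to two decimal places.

0.51

Sortino = (Rp − Rf) / σd = (11.60% − 1.56%) / 19.87% = 10.04% / 19.87% = 0.5053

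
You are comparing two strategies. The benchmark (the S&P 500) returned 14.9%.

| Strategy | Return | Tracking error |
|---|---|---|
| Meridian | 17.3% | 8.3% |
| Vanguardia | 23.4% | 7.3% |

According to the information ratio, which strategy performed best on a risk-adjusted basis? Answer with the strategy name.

Meridian: IR = (17.3% − 14.9%) / 8.3% = 0.289
Vanguardia: IR = (23.4% − 14.9%) / 7.3% = 1.164
Highest: Vanguardia (1.164).

Vanguardia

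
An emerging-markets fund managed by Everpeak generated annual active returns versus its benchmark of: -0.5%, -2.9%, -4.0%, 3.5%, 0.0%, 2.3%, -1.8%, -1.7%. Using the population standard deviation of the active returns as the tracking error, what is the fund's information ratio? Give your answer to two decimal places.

-0.27

r̄ = (-0.5 − 2.9 − 4 + 3.5 + 0 + 2.3 − 1.8 − 1.7) / 8 = -5.10 / 8 = -0.6375%
Σ(r − r̄)² = 45.0788; population σ = √(45.0788/8) = 2.3738%
IR = r̄ / tracking error = -0.6375 / 2.3738 = -0.2686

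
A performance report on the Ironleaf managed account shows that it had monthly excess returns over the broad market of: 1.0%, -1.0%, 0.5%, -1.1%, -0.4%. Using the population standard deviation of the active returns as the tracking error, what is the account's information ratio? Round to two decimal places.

Mean return r̄ = -1.00 / 5 = -0.2000%
Σ(r − r̄)² = 3.4200; population σ = √(3.4200/5) = 0.8270%
IR = r̄ / tracking error = -0.2000 / 0.8270 = -0.2418

-0.24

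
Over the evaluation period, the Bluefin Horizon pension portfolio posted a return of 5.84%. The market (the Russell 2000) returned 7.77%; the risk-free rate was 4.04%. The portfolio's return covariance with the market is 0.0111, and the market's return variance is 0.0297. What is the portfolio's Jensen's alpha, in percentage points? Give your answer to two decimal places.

0.41

β = Cov / Var = 0.0111 / 0.0297 = 0.3737
E[R] = Rf + β(Rm − Rf) = 4.04% + 0.3737 × (7.77% − 4.04%) = 5.4339%
α = Rp − E[R] = 5.84% − 5.4339% = 0.4061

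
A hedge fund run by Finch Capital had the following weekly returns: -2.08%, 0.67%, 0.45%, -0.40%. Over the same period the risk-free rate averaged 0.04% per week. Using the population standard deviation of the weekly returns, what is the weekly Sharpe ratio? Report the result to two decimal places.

μ = (-2.08 + 0.67 + 0.45 − 0.4) / 4 = -1.360 / 4 = -0.3400%
Population std dev = √[4.6754 / 4] = 1.0811%
Sharpe = (μ − rf) / σ = (-0.3400 − 0.04) / 1.0811 = -0.3800 / 1.0811 = -0.3515

-0.35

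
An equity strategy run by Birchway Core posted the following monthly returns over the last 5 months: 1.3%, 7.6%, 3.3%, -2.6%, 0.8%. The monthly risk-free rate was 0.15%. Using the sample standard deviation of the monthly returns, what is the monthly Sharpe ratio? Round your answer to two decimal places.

0.52

r̄ = (1.3 + 7.6 + 3.3 − 2.6 + 0.8) / 5 = 2.0800%
Sample std dev = √[56.1080 / 4] = 3.7453%
Sharpe = (r̄ − rf) / σ = (2.0800 − 0.15) / 3.7453 = 1.9300 / 3.7453 = 0.5153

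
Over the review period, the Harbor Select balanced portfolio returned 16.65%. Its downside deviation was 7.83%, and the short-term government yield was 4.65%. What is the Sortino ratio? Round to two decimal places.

Sortino = (Rp − Rf) / σd = (16.65% − 4.65%) / 7.83% = 12.00% / 7.83% = 1.5326

1.53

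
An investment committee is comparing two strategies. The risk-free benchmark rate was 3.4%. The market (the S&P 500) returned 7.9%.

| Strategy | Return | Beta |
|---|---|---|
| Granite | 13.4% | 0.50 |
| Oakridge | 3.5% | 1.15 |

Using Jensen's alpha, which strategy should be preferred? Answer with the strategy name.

Granite

Granite: α = 13.4% − [3.4% + 0.50 × (7.9% − 3.4%)] = 7.750
Oakridge: α = 3.5% − [3.4% + 1.15 × (7.9% − 3.4%)] = -5.075
Highest: Granite (7.750).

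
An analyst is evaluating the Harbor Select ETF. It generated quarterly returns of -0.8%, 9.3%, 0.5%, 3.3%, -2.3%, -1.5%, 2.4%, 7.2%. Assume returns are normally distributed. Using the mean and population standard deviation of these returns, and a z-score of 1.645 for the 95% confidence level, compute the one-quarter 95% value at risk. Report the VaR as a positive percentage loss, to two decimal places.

4.17

Mean return r̄ = 18.10 / 8 = 2.2625%
Population σ = √[Σ(r − r̄)² / 8] = √[122.4588 / 8] = √15.3074 = 3.9125%
VaR = −(r̄ − z·σ) = −(2.2625 − 1.645 × 3.9125) = −(-4.1736) = 4.1736%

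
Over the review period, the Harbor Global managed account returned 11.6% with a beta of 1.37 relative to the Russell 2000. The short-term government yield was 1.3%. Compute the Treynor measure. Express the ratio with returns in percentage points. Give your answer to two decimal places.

Treynor = (Rp − Rf) / β = (11.6% − 1.3%) / 1.37 = 10.30 / 1.37 = 7.5182

7.52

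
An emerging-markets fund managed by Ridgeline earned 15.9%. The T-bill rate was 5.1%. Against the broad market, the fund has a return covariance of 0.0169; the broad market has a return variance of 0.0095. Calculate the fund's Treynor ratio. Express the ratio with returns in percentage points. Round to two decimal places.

6.07

β = Cov / Var = 0.0169 / 0.0095 = 1.7789
Treynor = (Rp − Rf) / β = (15.9% − 5.1%) / 1.7789 = 10.80 / 1.7789 = 6.0712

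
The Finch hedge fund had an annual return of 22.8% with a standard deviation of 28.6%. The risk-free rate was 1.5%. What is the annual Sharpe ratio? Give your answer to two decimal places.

Sharpe = (Rp − Rf) / σp = (22.8% − 1.5%) / 28.6% = 21.30% / 28.6% = 0.7448

0.74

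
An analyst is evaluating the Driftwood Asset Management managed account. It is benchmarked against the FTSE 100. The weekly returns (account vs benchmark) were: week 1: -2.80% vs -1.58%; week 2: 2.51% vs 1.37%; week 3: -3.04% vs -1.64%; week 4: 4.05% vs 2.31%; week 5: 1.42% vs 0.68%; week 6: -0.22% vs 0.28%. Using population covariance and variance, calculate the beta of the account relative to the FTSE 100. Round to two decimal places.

r̄p = 0.3200%,  r̄m = 0.2367%
Cov = Σ(rp − r̄p)(rm − r̄m) / 6 = 3.7756
Var(rm) = Σ(rm − r̄m)² / 6 = 2.1006
β = Cov / Var = 3.7756 / 2.1006 = 1.7974

1.80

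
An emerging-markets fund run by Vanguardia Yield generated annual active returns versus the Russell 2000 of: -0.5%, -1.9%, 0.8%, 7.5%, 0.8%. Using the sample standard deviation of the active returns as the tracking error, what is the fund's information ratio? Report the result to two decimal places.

0.37

Mean return r̄ = 6.70 / 5 = 1.3400%
Σ(r − r̄)² = (-0.5 − 1.3400)² + (-1.9 − 1.3400)² + (0.8 − 1.3400)² + … = 52.4120
sample σ = √(52.4120 / 4) = √13.1030 = 3.6198%
IR = r̄ / tracking error = 1.3400 / 3.6198 = 0.3702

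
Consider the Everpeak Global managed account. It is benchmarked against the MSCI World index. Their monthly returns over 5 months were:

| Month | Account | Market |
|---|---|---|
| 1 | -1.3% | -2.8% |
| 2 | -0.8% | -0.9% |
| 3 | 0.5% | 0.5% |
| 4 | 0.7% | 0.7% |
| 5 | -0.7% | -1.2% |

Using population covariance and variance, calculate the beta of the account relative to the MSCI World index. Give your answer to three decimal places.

0.588

r̄p = -0.3200%,  r̄m = -0.7400%
Cov = Σ(rp − r̄p)(rm − r̄m) / 5 = 0.9512
Var(rm) = Σ(rm − r̄m)² / 5 = 1.6184
β = Cov / Var = 0.9512 / 1.6184 = 0.5877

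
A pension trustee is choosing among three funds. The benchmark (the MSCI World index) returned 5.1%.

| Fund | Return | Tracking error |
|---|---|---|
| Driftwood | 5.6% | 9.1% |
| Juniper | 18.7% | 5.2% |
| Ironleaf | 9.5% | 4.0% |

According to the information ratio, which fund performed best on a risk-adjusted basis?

Juniper

Driftwood: IR = (5.6% − 5.1%) / 9.1% = 0.055
Juniper: IR = (18.7% − 5.1%) / 5.2% = 2.615
Ironleaf: IR = (9.5% − 5.1%) / 4.0% = 1.100
Highest: Juniper (2.615).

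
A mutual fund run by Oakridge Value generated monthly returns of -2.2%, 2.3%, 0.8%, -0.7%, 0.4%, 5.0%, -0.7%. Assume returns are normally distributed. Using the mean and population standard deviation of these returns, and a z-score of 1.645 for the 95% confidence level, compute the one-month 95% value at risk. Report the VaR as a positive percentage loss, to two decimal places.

2.90

r̄ = (-2.2 + 2.3 + 0.8 − 0.7 + 0.4 + 5 − 0.7) / 7 = 0.7000%
Population std dev = √[33.4800 / 7] = 2.1870%
VaR = −(r̄ − z·σ) = −(0.7000 − 1.645 × 2.1870) = −(-2.8976) = 2.8976%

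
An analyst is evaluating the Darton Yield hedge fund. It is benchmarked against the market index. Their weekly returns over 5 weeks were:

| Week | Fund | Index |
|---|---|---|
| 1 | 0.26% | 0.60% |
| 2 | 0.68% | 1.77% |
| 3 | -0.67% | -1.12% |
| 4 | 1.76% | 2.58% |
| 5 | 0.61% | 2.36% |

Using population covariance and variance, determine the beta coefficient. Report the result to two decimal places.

r̄p = 0.5280%,  r̄m = 1.2380%
Cov = Σ(rp − r̄p)(rm − r̄m) / 5 = 0.9644
Var(rm) = Σ(rm − r̄m)² / 5 = 1.8620
β = Cov / Var = 0.9644 / 1.8620 = 0.5179

0.52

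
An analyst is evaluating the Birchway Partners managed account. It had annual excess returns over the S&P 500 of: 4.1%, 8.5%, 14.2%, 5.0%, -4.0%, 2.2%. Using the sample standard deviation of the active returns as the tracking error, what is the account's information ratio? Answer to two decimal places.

0.82

r̄ = (4.1 + 8.5 + 14.2 + 5 − 4 + 2.2) / 6 = 5.0000%
Sample σ = √[Σ(r − r̄)² / 5] = √[186.5400 / 5] = √37.3080 = 6.1080%
IR = r̄ / tracking error = 5.0000 / 6.1080 = 0.8186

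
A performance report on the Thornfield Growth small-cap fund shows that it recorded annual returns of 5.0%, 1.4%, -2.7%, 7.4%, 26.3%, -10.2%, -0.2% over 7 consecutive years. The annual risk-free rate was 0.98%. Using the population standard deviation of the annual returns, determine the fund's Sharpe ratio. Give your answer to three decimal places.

Mean return μ = 27.00 / 7 = 3.8571%
Population std dev = √[780.6371 / 7] = 10.5603%
Sharpe = (μ − rf) / σ = (3.8571 − 0.98) / 10.5603 = 2.8771 / 10.5603 = 0.2724

0.272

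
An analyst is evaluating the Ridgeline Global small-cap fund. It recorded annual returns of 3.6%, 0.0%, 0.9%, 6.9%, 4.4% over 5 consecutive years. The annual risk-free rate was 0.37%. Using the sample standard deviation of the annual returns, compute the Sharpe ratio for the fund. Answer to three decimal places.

1.005

r̄ = (3.6 + 0 + 0.9 + 6.9 + 4.4) / 5 = 15.80 / 5 = 3.1600%
Sample σ = √[Σ(r − r̄)² / 4] = √[30.8120 / 4] = √7.7030 = 2.7754%
Sharpe = (r̄ − rf) / σ = (3.1600 − 0.37) / 2.7754 = 2.7900 / 2.7754 = 1.0053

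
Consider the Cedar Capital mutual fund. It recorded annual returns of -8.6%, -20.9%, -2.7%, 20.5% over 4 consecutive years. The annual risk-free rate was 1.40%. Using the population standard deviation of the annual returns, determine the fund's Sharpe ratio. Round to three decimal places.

-0.288

Mean return μ = -11.70 / 4 = -2.9250%
Σ(r − μ)² = (-8.6 − (-2.9250))² + (-20.9 − (-2.9250))² + (-2.7 − (-2.9250))² + … = 904.0875
population σ = √(904.0875 / 4) = √226.0219 = 15.0340%
Sharpe = (μ − rf) / σ = (-2.9250 − 1.4) / 15.0340 = -4.3250 / 15.0340 = -0.2877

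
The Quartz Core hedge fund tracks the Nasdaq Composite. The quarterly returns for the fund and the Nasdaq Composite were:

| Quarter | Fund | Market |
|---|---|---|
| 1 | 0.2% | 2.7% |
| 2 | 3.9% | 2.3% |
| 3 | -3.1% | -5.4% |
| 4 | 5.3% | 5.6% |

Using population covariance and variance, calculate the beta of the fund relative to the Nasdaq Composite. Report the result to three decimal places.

0.720

r̄p = 1.5750%,  r̄m = 1.3000%
Cov = Σ(rp − r̄p)(rm − r̄m) / 4 = 11.9350
Var(rm) = Σ(rm − r̄m)² / 4 = 16.5850
β = Cov / Var = 11.9350 / 16.5850 = 0.7196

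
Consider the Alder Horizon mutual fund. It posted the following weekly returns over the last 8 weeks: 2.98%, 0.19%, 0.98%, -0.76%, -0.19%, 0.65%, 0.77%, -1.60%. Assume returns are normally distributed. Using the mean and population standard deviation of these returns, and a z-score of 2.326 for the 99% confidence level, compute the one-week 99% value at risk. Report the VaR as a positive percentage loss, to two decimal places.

2.58

Mean return r̄ = 3.020 / 8 = 0.3775%
Population σ = √[Σ(r − r̄)² / 8] = √[12.9260 / 8] = √1.6158 = 1.2711%
VaR = −(r̄ − z·σ) = −(0.3775 − 2.326 × 1.2711) = −(-2.5791) = 2.5791%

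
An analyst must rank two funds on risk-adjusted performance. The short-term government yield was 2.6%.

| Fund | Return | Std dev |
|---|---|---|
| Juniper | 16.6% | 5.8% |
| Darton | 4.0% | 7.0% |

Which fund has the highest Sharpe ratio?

Juniper

Juniper: Sharpe ratio = (16.6% − 2.6%) / 5.8% = 2.414
Darton: Sharpe ratio = (4.0% − 2.6%) / 7.0% = 0.200
Highest: Juniper (2.414).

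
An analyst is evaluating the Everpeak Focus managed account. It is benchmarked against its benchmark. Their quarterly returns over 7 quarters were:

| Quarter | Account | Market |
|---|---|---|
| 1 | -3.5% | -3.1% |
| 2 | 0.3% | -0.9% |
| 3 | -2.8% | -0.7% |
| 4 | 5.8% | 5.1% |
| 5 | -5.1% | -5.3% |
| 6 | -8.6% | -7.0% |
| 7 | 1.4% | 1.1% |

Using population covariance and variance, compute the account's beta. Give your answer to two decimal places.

r̄p = -1.7857%,  r̄m = -1.5429%
Cov = Σ(rp − r̄p)(rm − r̄m) / 7 = 15.9435
Var(rm) = Σ(rm − r̄m)² / 7 = 14.0796
β = Cov / Var = 15.9435 / 14.0796 = 1.1324

1.13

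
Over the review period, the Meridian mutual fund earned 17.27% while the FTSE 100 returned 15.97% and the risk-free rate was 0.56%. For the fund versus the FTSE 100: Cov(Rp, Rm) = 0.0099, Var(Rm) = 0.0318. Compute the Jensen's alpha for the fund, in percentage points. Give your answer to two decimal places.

11.91

β = Cov / Var = 0.0099 / 0.0318 = 0.3113
E[R] = Rf + β(Rm − Rf) = 0.56% + 0.3113 × (15.97% − 0.56%) = 5.3571%
α = Rp − E[R] = 17.27% − 5.3571% = 11.9129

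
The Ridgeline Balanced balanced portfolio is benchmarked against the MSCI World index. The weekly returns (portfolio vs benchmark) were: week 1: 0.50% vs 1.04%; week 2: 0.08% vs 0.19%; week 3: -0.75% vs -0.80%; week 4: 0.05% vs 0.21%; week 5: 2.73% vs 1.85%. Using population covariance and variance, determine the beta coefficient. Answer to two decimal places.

r̄p = 0.5220%,  r̄m = 0.4980%
Cov = Σ(rp − r̄p)(rm − r̄m) / 5 = 0.9793
Var(rm) = Σ(rm − r̄m)² / 5 = 0.7969
β = Cov / Var = 0.9793 / 0.7969 = 1.2289

1.23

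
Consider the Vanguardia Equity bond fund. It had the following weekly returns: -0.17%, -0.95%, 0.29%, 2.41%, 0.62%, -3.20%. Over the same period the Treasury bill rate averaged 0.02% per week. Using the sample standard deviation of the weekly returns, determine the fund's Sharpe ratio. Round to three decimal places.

r̄ = (-0.17 − 0.95 + 0.29 + 2.41 + 0.62 − 3.2) / 6 = -0.1667%
Σ(r − r̄)² = (-0.17 − (-0.1667))² + (-0.95 − (-0.1667))² + (0.29 − (-0.1667))² + … = 17.2813
σ = √[17.2813 / 5] = 1.8591%
Sharpe = (r̄ − rf) / σ = (-0.1667 − 0.02) / 1.8591 = -0.1867 / 1.8591 = -0.1004

-0.100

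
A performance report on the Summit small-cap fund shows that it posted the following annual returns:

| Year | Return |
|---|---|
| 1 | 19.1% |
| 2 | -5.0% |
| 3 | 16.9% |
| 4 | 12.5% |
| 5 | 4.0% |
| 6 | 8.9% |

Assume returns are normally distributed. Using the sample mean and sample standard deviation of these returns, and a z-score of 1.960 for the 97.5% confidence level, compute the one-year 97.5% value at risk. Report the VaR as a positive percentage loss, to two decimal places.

8.06

Mean return r̄ = 56.40 / 6 = 9.4000%
Sample σ = √[Σ(r − r̄)² / 5] = √[396.7200 / 5] = √79.3440 = 8.9075%
VaR = −(r̄ − z·σ) = −(9.4000 − 1.960 × 8.9075) = −(-8.0587) = 8.0587%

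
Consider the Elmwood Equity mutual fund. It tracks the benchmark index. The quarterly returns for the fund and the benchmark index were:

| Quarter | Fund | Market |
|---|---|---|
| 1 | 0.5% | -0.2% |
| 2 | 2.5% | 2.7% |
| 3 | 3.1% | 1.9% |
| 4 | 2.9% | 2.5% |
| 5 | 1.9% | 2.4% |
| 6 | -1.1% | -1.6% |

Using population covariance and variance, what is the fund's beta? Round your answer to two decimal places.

r̄p = 1.6333%,  r̄m = 1.2833%
Cov = Σ(rp − r̄p)(rm − r̄m) / 6 = 2.2556
Var(rm) = Σ(rm − r̄m)² / 6 = 2.6047
β = Cov / Var = 2.2556 / 2.6047 = 0.8660

0.87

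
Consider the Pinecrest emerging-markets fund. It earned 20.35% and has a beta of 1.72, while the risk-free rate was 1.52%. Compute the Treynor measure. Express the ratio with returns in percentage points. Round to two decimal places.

Treynor = (Rp − Rf) / β = (20.35% − 1.52%) / 1.72 = 18.83 / 1.72 = 10.9477

10.95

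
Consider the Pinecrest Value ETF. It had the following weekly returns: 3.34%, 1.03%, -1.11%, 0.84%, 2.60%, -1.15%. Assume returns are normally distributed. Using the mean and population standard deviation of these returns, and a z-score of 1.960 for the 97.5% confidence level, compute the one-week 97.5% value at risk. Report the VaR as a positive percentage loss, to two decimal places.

2.38

μ = (3.34 + 1.03 − 1.11 + 0.84 + 2.6 − 1.15) / 6 = 0.9250%
Population std dev = √[17.1030 / 6] = 1.6883%
VaR = −(μ − z·σ) = −(0.9250 − 1.960 × 1.6883) = −(-2.3841) = 2.3841%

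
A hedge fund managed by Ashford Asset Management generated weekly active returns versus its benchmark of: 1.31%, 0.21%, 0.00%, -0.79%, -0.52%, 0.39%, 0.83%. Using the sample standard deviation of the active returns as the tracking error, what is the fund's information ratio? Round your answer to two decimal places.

0.28

Mean return r̄ = 1.430 / 7 = 0.2043%
Σ(r − r̄)² = (1.31 − 0.2043)² + (0.21 − 0.2043)² + (0 − 0.2043)² + … = 3.2036
sample σ = √(3.2036 / 6) = √0.5339 = 0.7307%
IR = r̄ / tracking error = 0.2043 / 0.7307 = 0.2796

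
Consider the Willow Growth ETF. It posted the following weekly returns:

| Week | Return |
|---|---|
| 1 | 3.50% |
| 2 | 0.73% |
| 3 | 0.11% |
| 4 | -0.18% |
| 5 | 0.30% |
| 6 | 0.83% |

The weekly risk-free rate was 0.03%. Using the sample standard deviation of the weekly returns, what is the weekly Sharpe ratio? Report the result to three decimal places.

r̄ = (3.5 + 0.73 + 0.11 − 0.18 + 0.3 + 0.83) / 6 = 5.290 / 6 = 0.8817%
Sample std dev = √[8.9423 / 5] = 1.3373%
Sharpe = (r̄ − rf) / σ = (0.8817 − 0.03) / 1.3373 = 0.8517 / 1.3373 = 0.6369

0.637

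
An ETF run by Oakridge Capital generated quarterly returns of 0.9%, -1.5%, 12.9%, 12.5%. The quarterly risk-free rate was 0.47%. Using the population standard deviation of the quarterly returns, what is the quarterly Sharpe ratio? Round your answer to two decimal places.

0.87

r̄ = (0.9 − 1.5 + 12.9 + 12.5) / 4 = 24.80 / 4 = 6.2000%
Σ(r − r̄)² = (0.9 − 6.2000)² + (-1.5 − 6.2000)² + … = 171.9600
population σ = √(171.9600 / 4) = √42.9900 = 6.5567%
Sharpe = (r̄ − rf) / σ = (6.2000 − 0.47) / 6.5567 = 5.7300 / 6.5567 = 0.8739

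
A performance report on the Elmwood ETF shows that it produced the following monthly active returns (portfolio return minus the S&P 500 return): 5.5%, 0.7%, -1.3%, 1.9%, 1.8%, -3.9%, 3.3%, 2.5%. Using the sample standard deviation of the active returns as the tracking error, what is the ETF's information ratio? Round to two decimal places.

0.46

r̄ = (5.5 + 0.7 − 1.3 + 1.9 + 1.8 − 3.9 + 3.3 + 2.5) / 8 = 1.3125%
Sample σ = √[Σ(r − r̄)² / 7] = √[57.8488 / 7] = √8.2641 = 2.8747%
IR = r̄ / tracking error = 1.3125 / 2.8747 = 0.4566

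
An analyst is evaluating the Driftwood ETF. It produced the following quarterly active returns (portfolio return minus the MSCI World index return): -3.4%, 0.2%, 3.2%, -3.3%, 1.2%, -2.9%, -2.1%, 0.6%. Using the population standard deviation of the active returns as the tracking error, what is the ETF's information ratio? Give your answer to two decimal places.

r̄ = (-3.4 + 0.2 + 3.2 − 3.3 + 1.2 − 2.9 − 2.1 + 0.6) / 8 = -0.8125%
Σ(r − r̄)² = (-3.4 − (-0.8125))² + (0.2 − (-0.8125))² + … = 42.0688
population σ = √(42.0688 / 8) = √5.2586 = 2.2932%
IR = r̄ / tracking error = -0.8125 / 2.2932 = -0.3543

-0.35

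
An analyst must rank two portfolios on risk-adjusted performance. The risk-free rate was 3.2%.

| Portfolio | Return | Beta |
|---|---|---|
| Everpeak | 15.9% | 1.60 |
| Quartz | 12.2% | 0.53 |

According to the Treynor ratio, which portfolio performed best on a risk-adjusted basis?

Quartz

Everpeak: Treynor = (15.9% − 3.2%) / 1.60 = 7.938
Quartz: Treynor = (12.2% − 3.2%) / 0.53 = 16.981
Highest: Quartz (16.981).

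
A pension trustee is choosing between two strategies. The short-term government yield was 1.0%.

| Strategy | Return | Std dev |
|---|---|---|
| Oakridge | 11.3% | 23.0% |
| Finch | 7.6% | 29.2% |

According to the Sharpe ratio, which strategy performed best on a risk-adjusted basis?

Oakridge: Sharpe ratio = (11.3% − 1.0%) / 23.0% = 0.448
Finch: Sharpe ratio = (7.6% − 1.0%) / 29.2% = 0.226
Highest: Oakridge (0.448).

Oakridge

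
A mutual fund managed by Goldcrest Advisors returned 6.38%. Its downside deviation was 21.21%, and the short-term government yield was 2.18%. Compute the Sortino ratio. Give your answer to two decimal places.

0.20

Sortino = (Rp − Rf) / σd = (6.38% − 2.18%) / 21.21% = 4.20% / 21.21% = 0.1980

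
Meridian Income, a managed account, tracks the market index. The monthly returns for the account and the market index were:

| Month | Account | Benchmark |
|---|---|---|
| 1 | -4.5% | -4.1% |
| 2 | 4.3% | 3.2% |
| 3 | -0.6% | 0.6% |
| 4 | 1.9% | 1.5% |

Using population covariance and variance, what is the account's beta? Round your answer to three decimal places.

1.173

r̄p = 0.2750%,  r̄m = 0.3000%
Cov = Σ(rp − r̄p)(rm − r̄m) / 4 = 8.5925
Var(rm) = Σ(rm − r̄m)² / 4 = 7.3250
β = Cov / Var = 8.5925 / 7.3250 = 1.1730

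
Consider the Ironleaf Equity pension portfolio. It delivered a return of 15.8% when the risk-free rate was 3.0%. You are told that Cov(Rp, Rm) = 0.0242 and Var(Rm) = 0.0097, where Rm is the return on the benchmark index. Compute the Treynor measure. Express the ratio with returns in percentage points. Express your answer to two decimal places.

5.13

β = Cov / Var = 0.0242 / 0.0097 = 2.4948
Treynor = (Rp − Rf) / β = (15.8% − 3.0%) / 2.4948 = 12.80 / 2.4948 = 5.1307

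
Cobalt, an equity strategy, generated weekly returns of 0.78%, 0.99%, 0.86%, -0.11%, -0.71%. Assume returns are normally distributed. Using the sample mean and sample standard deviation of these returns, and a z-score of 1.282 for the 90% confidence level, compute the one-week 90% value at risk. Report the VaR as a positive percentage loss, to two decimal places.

0.59

r̄ = (0.78 + 0.99 + 0.86 − 0.11 − 0.71) / 5 = 0.3620%
Sample std dev = √[2.1891 / 4] = 0.7398%
VaR = −(r̄ − z·σ) = −(0.3620 − 1.282 × 0.7398) = −(-0.5864) = 0.5864%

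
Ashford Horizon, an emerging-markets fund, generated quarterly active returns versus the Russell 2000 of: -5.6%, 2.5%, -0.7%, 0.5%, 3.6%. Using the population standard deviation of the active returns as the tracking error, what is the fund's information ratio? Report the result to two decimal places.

0.02

μ = (-5.6 + 2.5 − 0.7 + 0.5 + 3.6) / 5 = 0.0600%
Σ(r − μ)² = (-5.6 − 0.0600)² + (2.5 − 0.0600)² + (-0.7 − 0.0600)² + … = 51.2920
population σ = √(51.2920 / 5) = √10.2584 = 3.2029%
IR = μ / tracking error = 0.0600 / 3.2029 = 0.0187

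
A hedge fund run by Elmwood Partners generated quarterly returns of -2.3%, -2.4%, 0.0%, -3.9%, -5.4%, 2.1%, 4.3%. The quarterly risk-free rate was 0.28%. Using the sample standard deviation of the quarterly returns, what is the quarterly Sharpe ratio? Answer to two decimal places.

-0.40

r̄ = (-2.3 − 2.4 + 0 − 3.9 − 5.4 + 2.1 + 4.3) / 7 = -1.0857%
Σ(r − r̄)² = 70.0686; sample σ = √(70.0686/6) = 3.4173%
Sharpe = (r̄ − rf) / σ = (-1.0857 − 0.28) / 3.4173 = -1.3657 / 3.4173 = -0.3996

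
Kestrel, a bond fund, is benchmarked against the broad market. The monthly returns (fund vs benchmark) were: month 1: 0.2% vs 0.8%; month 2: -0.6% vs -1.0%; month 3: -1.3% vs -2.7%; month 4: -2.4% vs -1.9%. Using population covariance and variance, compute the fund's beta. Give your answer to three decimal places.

0.577

r̄p = -1.0250%,  r̄m = -1.2000%
Cov = Σ(rp − r̄p)(rm − r̄m) / 4 = 0.9775
Var(rm) = Σ(rm − r̄m)² / 4 = 1.6950
β = Cov / Var = 0.9775 / 1.6950 = 0.5767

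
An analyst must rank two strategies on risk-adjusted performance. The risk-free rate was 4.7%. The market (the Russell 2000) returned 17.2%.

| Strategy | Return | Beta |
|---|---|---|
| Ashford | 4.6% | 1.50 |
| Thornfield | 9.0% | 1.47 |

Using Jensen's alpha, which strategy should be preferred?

Thornfield

Ashford: α = 4.6% − [4.7% + 1.50 × (17.2% − 4.7%)] = -18.850
Thornfield: α = 9.0% − [4.7% + 1.47 × (17.2% − 4.7%)] = -14.075
Highest: Thornfield (-14.075).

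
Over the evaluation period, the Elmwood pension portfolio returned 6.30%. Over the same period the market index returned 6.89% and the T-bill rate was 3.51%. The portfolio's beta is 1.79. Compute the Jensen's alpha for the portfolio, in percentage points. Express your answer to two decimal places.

-3.26

CAPM expected return = Rf + β(Rm − Rf) = 3.51% + 1.79 × (6.89% − 3.51%) = 3.51 + 1.79 × 3.38 = 9.5602%
Jensen's α = Rp − E[R] = 6.30% − 9.5602% = -3.2602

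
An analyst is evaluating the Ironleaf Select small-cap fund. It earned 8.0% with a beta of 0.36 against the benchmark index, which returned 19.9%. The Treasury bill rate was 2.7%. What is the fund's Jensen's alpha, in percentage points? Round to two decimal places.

-0.89

CAPM expected return = Rf + β(Rm − Rf) = 2.7% + 0.36 × (19.9% − 2.7%) = 2.7 + 0.36 × 17.20 = 8.8920%
Jensen's α = Rp − E[R] = 8.0% − 8.8920% = -0.8920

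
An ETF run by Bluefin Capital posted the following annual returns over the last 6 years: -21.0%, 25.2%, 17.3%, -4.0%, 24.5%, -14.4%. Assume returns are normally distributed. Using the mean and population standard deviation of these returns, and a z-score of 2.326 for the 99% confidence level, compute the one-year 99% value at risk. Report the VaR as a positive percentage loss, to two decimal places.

38.62

r̄ = (-21 + 25.2 + 17.3 − 4 + 24.5 − 14.4) / 6 = 4.6000%
Σ(r − r̄)² = 2071.9800; population σ = √(2071.9800/6) = 18.5831%
VaR = −(r̄ − z·σ) = −(4.6000 − 2.326 × 18.5831) = −(-38.6243) = 38.6243%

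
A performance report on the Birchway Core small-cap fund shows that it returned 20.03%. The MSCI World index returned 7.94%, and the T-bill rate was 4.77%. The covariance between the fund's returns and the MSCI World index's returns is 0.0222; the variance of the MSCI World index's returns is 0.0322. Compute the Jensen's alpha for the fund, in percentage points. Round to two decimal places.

β = Cov / Var = 0.0222 / 0.0322 = 0.6894
E[R] = Rf + β(Rm − Rf) = 4.77% + 0.6894 × (7.94% − 4.77%) = 6.9554%
α = Rp − E[R] = 20.03% − 6.9554% = 13.0746

13.07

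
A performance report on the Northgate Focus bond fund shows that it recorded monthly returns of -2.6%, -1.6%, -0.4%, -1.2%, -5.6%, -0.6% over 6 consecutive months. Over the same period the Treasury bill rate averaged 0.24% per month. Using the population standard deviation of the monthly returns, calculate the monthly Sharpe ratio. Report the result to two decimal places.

r̄ = (-2.6 − 1.6 − 0.4 − 1.2 − 5.6 − 0.6) / 6 = -2.0000%
Population σ = √[Σ(r − r̄)² / 6] = √[18.6400 / 6] = √3.1067 = 1.7626%
Sharpe = (r̄ − rf) / σ = (-2.0000 − 0.24) / 1.7626 = -2.2400 / 1.7626 = -1.2708

-1.27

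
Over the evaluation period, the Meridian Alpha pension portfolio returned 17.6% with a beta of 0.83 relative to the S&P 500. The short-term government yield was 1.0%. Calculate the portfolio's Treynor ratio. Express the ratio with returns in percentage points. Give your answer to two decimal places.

20.00

Treynor = (Rp − Rf) / β = (17.6% − 1.0%) / 0.83 = 16.60 / 0.83 = 20.0000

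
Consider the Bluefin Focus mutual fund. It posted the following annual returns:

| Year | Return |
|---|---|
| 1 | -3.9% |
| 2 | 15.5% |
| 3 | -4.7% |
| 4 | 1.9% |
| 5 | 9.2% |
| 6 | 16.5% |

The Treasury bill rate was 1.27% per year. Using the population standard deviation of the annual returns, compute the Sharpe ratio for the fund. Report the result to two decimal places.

0.52

Mean return μ = 34.50 / 6 = 5.7500%
Σ(r − μ)² = 439.6750; population σ = √(439.6750/6) = 8.5603%
Sharpe = (μ − rf) / σ = (5.7500 − 1.27) / 8.5603 = 4.4800 / 8.5603 = 0.5233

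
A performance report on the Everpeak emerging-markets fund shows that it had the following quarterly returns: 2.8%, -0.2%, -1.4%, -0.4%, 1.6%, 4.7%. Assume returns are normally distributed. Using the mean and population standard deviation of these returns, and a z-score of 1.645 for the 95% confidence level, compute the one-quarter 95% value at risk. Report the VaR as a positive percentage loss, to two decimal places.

2.26

r̄ = (2.8 − 0.2 − 1.4 − 0.4 + 1.6 + 4.7) / 6 = 1.1833%
Population std dev = √[26.2483 / 6] = 2.0916%
VaR = −(r̄ − z·σ) = −(1.1833 − 1.645 × 2.0916) = −(-2.2574) = 2.2574%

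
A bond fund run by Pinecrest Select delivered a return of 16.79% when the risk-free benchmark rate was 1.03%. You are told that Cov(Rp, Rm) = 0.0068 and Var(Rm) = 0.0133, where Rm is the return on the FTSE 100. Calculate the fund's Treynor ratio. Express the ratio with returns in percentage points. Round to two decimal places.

30.82

β = Cov / Var = 0.0068 / 0.0133 = 0.5113
Treynor = (Rp − Rf) / β = (16.79% − 1.03%) / 0.5113 = 15.76 / 0.5113 = 30.8234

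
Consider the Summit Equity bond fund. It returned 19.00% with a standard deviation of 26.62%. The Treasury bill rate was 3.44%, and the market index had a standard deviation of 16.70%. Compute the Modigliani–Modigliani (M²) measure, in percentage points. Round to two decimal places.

13.20

Sharpe = (Rp − Rf) / σp = (19.00% − 3.44%) / 26.62% = 0.5845
M² = Rf + Sharpe × σm = 3.44% + 0.5845 × 16.70% = 13.2012%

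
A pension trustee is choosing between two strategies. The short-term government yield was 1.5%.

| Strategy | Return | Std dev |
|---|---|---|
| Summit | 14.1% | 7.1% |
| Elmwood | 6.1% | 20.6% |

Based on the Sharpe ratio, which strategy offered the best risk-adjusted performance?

Summit: Sharpe ratio = (14.1% − 1.5%) / 7.1% = 1.775
Elmwood: Sharpe ratio = (6.1% − 1.5%) / 20.6% = 0.223
Highest: Summit (1.775).

Summit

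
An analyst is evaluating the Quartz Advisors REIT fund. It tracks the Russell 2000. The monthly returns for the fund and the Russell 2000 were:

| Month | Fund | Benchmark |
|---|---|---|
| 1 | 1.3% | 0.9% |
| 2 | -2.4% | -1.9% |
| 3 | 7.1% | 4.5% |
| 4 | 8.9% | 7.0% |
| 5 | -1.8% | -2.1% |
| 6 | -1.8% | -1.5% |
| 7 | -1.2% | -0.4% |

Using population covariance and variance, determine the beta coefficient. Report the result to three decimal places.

r̄p = 1.4429%,  r̄m = 0.9286%
Cov = Σ(rp − r̄p)(rm − r̄m) / 7 = 13.9373
Var(rm) = Σ(rm − r̄m)² / 7 = 10.6363
β = Cov / Var = 13.9373 / 10.6363 = 1.3104

1.310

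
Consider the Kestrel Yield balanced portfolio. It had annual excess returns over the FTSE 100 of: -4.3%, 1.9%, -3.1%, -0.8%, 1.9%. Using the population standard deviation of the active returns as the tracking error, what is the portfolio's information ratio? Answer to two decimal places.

r̄ = (-4.3 + 1.9 − 3.1 − 0.8 + 1.9) / 5 = -4.40 / 5 = -0.8800%
Σ(r − r̄)² = (-4.3 − (-0.8800))² + (1.9 − (-0.8800))² + … = 32.0880
σ = √[32.0880 / 5] = 2.5333%
IR = r̄ / tracking error = -0.8800 / 2.5333 = -0.3474

-0.35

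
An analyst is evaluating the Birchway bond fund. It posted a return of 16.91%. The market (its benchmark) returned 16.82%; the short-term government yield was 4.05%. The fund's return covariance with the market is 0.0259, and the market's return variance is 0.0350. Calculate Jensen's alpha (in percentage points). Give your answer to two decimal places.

3.41

β = Cov / Var = 0.0259 / 0.0350 = 0.7400
E[R] = Rf + β(Rm − Rf) = 4.05% + 0.7400 × (16.82% − 4.05%) = 13.4998%
α = Rp − E[R] = 16.91% − 13.4998% = 3.4102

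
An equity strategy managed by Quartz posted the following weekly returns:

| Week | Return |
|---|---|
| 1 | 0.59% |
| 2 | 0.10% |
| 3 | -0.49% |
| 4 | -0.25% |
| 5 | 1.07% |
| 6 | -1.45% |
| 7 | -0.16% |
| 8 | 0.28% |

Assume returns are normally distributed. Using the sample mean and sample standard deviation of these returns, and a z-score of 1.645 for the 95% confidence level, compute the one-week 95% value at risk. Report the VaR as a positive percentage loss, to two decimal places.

1.28

r̄ = (0.59 + 0.1 − 0.49 − 0.25 + 1.07 − 1.45 − 0.16 + 0.28) / 8 = -0.0388%
Sample std dev = √[4.0001 / 7] = 0.7559%
VaR = −(r̄ − z·σ) = −(-0.0388 − 1.645 × 0.7559) = −(-1.2823) = 1.2823%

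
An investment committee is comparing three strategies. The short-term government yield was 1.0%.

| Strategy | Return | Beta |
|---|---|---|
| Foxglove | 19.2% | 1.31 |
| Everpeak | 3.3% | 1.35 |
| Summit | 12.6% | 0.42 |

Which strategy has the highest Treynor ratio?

Foxglove: Treynor = (19.2% − 1.0%) / 1.31 = 13.893
Everpeak: Treynor = (3.3% − 1.0%) / 1.35 = 1.704
Summit: Treynor = (12.6% − 1.0%) / 0.42 = 27.619
Highest: Summit (27.619).

Summit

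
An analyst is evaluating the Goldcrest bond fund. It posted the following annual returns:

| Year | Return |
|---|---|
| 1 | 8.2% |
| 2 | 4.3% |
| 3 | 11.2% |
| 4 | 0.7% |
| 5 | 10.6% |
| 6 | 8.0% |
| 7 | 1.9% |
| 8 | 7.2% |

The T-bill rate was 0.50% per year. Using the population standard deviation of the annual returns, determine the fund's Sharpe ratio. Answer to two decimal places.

μ = (8.2 + 4.3 + 11.2 + 0.7 + 10.6 + 8 + 1.9 + 7.2) / 8 = 6.5125%
Population std dev = √[104.1688 / 8] = 3.6085%
Sharpe = (μ − rf) / σ = (6.5125 − 0.5) / 3.6085 = 6.0125 / 3.6085 = 1.6662

1.67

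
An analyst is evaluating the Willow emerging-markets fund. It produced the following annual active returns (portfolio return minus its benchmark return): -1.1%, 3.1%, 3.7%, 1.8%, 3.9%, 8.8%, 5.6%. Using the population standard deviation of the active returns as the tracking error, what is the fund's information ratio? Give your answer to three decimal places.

Mean return r̄ = 25.80 / 7 = 3.6857%
Σ(r − r̄)² = (-1.1 − 3.6857)² + (3.1 − 3.6857)² + (3.7 − 3.6857)² + … = 56.6686
σ = √[56.6686 / 7] = 2.8453%
IR = r̄ / tracking error = 3.6857 / 2.8453 = 1.2954

1.295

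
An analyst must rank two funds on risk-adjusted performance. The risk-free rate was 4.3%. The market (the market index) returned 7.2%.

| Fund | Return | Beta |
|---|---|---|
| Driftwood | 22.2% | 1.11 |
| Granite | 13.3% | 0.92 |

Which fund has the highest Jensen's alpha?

Driftwood: α = 22.2% − [4.3% + 1.11 × (7.2% − 4.3%)] = 14.681
Granite: α = 13.3% − [4.3% + 0.92 × (7.2% − 4.3%)] = 6.332
Highest: Driftwood (14.681).

Driftwood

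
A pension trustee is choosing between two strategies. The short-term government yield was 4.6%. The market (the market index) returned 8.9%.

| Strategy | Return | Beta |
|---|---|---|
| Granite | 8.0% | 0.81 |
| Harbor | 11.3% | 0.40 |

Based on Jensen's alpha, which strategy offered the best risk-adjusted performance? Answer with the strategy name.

Harbor

Granite: α = 8.0% − [4.6% + 0.81 × (8.9% − 4.6%)] = -0.083
Harbor: α = 11.3% − [4.6% + 0.40 × (8.9% − 4.6%)] = 4.980
Highest: Harbor (4.980).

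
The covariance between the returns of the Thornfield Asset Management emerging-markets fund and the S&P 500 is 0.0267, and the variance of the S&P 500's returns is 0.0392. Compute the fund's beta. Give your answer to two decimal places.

β = Cov(Rp, Rm) / Var(Rm) = 0.0267 / 0.0392 = 0.6811

0.68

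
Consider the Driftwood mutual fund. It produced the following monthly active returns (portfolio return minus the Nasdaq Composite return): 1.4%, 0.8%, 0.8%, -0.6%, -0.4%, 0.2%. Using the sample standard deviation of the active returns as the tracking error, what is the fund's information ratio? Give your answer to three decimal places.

Mean return r̄ = 2.20 / 6 = 0.3667%
Σ(r − r̄)² = (1.4 − 0.3667)² + (0.8 − 0.3667)² + (0.8 − 0.3667)² + … = 2.9933
sample σ = √(2.9933 / 5) = √0.5987 = 0.7738%
IR = r̄ / tracking error = 0.3667 / 0.7738 = 0.4739

0.474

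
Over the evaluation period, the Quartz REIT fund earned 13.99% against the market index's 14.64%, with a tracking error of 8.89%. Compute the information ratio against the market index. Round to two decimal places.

-0.07

IR = (Rp − Rb) / TE = (13.99% − 14.64%) / 8.89% = -0.65% / 8.89% = -0.0731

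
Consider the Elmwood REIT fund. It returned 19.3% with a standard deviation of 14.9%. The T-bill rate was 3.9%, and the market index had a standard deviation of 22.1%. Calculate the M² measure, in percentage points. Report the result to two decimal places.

Sharpe = (Rp − Rf) / σp = (19.3% − 3.9%) / 14.9% = 1.0336
M² = Rf + Sharpe × σm = 3.9% + 1.0336 × 22.1% = 26.7426%

26.74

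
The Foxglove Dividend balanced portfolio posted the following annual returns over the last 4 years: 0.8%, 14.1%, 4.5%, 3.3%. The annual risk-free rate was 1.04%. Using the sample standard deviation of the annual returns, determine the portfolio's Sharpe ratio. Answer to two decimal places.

r̄ = (0.8 + 14.1 + 4.5 + 3.3) / 4 = 22.70 / 4 = 5.6750%
Σ(r − r̄)² = (0.8 − 5.6750)² + (14.1 − 5.6750)² + … = 101.7675
σ = √[101.7675 / 3] = 5.8243%
Sharpe = (r̄ − rf) / σ = (5.6750 − 1.04) / 5.8243 = 4.6350 / 5.8243 = 0.7958

0.80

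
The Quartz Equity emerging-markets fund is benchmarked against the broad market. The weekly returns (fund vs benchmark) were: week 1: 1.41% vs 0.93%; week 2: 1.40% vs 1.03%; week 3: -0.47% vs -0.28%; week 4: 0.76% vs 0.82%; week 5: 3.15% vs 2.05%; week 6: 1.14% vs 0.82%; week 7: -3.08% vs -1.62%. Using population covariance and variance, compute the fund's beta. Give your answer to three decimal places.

1.663

r̄p = 0.6157%,  r̄m = 0.5357%
Cov = Σ(rp − r̄p)(rm − r̄m) / 7 = 1.9402
Var(rm) = Σ(rm − r̄m)² / 7 = 1.1667
β = Cov / Var = 1.9402 / 1.1667 = 1.6630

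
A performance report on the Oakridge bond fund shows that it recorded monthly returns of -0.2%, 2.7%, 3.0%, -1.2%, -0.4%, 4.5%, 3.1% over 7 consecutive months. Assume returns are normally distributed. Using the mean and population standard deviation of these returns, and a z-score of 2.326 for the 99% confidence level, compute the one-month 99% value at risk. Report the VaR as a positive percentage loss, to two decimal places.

Mean return r̄ = 11.50 / 7 = 1.6429%
Σ(r − r̄)² = 28.8971; population σ = √(28.8971/7) = 2.0318%
VaR = −(r̄ − z·σ) = −(1.6429 − 2.326 × 2.0318) = −(-3.0831) = 3.0831%

3.08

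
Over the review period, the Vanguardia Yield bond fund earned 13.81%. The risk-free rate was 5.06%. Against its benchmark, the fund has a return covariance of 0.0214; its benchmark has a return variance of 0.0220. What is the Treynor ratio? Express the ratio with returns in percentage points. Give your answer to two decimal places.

9.00

β = Cov / Var = 0.0214 / 0.0220 = 0.9727
Treynor = (Rp − Rf) / β = (13.81% − 5.06%) / 0.9727 = 8.75 / 0.9727 = 8.9956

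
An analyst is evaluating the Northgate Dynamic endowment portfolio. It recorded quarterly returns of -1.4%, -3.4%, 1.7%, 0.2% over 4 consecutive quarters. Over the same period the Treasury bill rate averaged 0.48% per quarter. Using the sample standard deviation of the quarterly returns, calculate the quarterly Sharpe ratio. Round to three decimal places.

-0.551

r̄ = (-1.4 − 3.4 + 1.7 + 0.2) / 4 = -0.7250%
Σ(r − r̄)² = (-1.4 − (-0.7250))² + (-3.4 − (-0.7250))² + (1.7 − (-0.7250))² + … = 14.3475
σ = √[14.3475 / 3] = 2.1869%
Sharpe = (r̄ − rf) / σ = (-0.7250 − 0.48) / 2.1869 = -1.2050 / 2.1869 = -0.5510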